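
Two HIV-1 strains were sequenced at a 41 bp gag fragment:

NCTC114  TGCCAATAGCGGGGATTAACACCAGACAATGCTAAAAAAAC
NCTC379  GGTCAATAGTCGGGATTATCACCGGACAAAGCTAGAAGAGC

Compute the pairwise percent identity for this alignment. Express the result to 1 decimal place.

Differing sites — 1:T/G; 3:C/T; 10:C/T; 11:G/C; 19:A/T; 24:A/G; 30:T/A; 35:A/G; 38:A/G; 40:A/G.
31 of the 41 sites match, so the percent identity is 31/41 × 100 = 75.6%.

75.6%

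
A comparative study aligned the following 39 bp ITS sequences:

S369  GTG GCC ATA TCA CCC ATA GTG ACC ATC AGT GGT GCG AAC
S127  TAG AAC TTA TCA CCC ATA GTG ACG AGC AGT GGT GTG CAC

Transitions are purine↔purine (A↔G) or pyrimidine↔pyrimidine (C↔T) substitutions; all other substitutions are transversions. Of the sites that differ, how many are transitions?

Differing sites — 1:G/T (Tv); 2:T/A (Tv); 4:G/A (Ti); 5:C/A (Tv); 7:A/T (Tv); 24:C/G (Tv); 26:T/G (Tv); 35:C/T (Ti); 37:A/C (Tv).
Of the 9 differences, 2 transitions and 7 transversions, so the answer is 2.

2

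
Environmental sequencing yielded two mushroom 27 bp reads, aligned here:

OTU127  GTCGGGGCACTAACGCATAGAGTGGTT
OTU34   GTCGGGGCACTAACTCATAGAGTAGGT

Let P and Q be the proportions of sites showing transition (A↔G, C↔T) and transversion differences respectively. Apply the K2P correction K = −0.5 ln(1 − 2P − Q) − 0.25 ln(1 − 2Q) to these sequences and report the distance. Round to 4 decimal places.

0.1203

Differing sites — 15:G/T (Tv); 24:G/A (Ti); 26:T/G (Tv).
Of the 3 differences, 1 transition and 2 transversions over 27 sites: P = 1/27 = 0.037037, Q = 2/27 = 0.074074.
d = −0.5·ln(0.851852) − 0.25·ln(0.851852) = −0.5·(-0.160342) − 0.25·(-0.160342) = 0.1203.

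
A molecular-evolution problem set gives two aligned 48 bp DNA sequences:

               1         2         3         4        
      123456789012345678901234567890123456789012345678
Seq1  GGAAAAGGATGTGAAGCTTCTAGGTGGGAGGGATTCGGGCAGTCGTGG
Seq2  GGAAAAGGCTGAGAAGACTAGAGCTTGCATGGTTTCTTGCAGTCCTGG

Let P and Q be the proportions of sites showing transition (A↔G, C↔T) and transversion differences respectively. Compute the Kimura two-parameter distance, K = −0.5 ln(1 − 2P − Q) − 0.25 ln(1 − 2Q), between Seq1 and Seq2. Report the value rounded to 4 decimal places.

Mismatches occur at site 9 (A/C, transversion), site 12 (T/A, transversion), site 17 (C/A, transversion), site 18 (T/C, transition), site 20 (C/A, transversion), site 21 (T/G, transversion), site 24 (G/C, transversion), site 26 (G/T, transversion), site 28 (G/C, transversion), site 30 (G/T, transversion), site 33 (A/T, transversion), site 37 (G/T, transversion), site 38 (G/T, transversion), site 45 (G/C, transversion).
Of the 14 differences, 1 transition and 13 transversions over 48 sites: P = 1/48 = 0.020833, Q = 13/48 = 0.270833.
d = −0.5·ln(0.687501) − 0.25·ln(0.458334) = −0.5·(-0.374692) − 0.25·(-0.780157) = 0.3824.

0.3824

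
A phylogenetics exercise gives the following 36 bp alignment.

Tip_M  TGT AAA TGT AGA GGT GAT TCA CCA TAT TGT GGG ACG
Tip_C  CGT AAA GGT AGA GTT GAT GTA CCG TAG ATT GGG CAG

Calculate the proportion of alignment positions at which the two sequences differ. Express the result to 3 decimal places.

The sequences differ at positions 1 (T/C), 7 (T/G), 14 (G/T), 19 (T/G), 20 (C/T), 24 (A/G), 27 (T/G), 28 (T/A), 29 (G/T), 34 (A/C), 35 (C/A).
There are 11 differences over 36 sites, so p = 11/36 = 0.306.

0.306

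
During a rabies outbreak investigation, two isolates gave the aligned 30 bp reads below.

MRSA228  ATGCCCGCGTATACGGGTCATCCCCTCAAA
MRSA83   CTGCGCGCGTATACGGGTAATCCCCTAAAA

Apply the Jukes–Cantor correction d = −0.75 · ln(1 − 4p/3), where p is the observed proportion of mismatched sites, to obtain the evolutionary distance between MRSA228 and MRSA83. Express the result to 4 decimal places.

Mismatches occur at site 1 (A→C), site 5 (C→G), site 19 (C→A), site 27 (C→A).
p = 4/30 = 0.133333.
d = −0.75 · ln(1 − (4/3)·0.133333) = −0.75 · ln(0.822223) = −0.75 · (-0.195744) = 0.1468.

0.1468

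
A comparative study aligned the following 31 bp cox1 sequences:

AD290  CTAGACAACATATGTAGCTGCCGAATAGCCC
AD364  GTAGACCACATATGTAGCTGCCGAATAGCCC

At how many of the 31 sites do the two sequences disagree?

Mismatches occur at site 1 (C/G), site 7 (A/C).
That gives 2 mismatches out of 31 aligned sites, so the Hamming distance is 2.

2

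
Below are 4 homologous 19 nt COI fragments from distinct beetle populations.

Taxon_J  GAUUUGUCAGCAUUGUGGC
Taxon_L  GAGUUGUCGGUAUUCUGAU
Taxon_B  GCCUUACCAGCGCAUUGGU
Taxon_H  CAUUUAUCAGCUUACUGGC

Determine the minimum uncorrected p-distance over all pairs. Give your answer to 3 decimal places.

0.263

Pairwise Hamming distances:
  Taxon_J vs Taxon_L: 6
  Taxon_J vs Taxon_B: 9
  Taxon_J vs Taxon_H: 5
  Taxon_L vs Taxon_B: 11
  Taxon_L vs Taxon_H: 9
  Taxon_B vs Taxon_H: 8
The smallest is 5 mismatches, between Taxon_J and Taxon_H; p = 5/19 = 0.263.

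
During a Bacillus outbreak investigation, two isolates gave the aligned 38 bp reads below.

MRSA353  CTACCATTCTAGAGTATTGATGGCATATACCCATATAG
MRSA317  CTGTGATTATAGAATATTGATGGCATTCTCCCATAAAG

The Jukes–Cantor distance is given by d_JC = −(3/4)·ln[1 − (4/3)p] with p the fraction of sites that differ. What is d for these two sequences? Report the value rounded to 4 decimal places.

0.2846

The sequences differ at positions 3 (A/G), 4 (C/T), 5 (C/G), 9 (C/A), 14 (G/A), 27 (A/T), 28 (T/C), 29 (A/T), 36 (T/A).
p = 9/38 = 0.236842.
d = −0.75 · ln(1 − (4/3)·0.236842) = −0.75 · ln(0.684211) = −0.75 · (-0.379489) = 0.2846.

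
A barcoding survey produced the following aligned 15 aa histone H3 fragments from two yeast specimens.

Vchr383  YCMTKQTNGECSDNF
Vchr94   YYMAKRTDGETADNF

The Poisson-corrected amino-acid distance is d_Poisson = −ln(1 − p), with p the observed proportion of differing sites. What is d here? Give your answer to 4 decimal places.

0.5108

Mismatches occur at site 2 (C→Y), site 4 (T→A), site 6 (Q→R), site 8 (N→D), site 11 (C→T), site 12 (S→A).
p = 6/15 = 0.400000.
d = −ln(1 − 0.400000) = −ln(0.600000) = 0.5108.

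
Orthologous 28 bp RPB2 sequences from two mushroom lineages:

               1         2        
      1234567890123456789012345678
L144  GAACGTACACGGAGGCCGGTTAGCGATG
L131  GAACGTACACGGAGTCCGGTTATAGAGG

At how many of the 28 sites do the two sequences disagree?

The sequences differ at positions 15 (G/T), 23 (G/T), 24 (C/A), 27 (T/G).
That gives 4 mismatches out of 28 aligned sites, so the Hamming distance is 4.

4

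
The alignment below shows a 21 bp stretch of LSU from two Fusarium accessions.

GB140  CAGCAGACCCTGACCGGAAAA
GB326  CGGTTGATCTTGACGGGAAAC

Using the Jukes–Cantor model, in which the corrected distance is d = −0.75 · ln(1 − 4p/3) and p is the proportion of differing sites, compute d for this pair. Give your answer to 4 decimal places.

0.4408

The sequences differ at positions 2 (A/G), 4 (C/T), 5 (A/T), 8 (C/T), 10 (C/T), 15 (C/G), 21 (A/C).
p = 7/21 = 0.333333.
d = −0.75 · ln(1 − (4/3)·0.333333) = −0.75 · ln(0.555556) = −0.75 · (-0.587786) = 0.4408.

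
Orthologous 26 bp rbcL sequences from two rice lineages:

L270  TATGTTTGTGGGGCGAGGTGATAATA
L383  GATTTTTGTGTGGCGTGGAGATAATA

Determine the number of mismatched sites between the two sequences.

5

Differing sites — 1:T/G; 4:G/T; 11:G/T; 16:A/T; 19:T/A.
That gives 5 mismatches out of 26 aligned sites, so the Hamming distance is 5.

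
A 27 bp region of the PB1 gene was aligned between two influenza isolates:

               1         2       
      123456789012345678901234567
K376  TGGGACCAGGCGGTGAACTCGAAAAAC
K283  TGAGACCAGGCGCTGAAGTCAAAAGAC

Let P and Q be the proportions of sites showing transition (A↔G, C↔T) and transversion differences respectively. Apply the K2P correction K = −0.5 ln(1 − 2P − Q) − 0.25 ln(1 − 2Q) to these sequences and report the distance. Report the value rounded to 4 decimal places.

Mismatches occur at site 3 (G↔A, transition), site 13 (G↔C, transversion), site 18 (C↔G, transversion), site 21 (G↔A, transition), site 25 (A↔G, transition).
Of the 5 differences, 3 transitions and 2 transversions over 27 sites: P = 3/27 = 0.111111, Q = 2/27 = 0.074074.
d = −0.5·ln(0.703704) − 0.25·ln(0.851852) = −0.5·(-0.351397) − 0.25·(-0.160342) = 0.2158.

0.2158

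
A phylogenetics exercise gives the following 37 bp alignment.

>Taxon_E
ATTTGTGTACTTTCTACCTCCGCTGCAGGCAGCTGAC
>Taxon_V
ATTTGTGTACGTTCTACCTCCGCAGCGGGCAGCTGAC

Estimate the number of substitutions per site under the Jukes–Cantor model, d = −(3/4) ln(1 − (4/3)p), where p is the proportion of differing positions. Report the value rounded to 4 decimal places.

0.0858

Differing sites — 11:T/G; 24:T/A; 27:A/G.
p = 3/37 = 0.081081.
d = −0.75 · ln(1 − (4/3)·0.081081) = −0.75 · ln(0.891892) = −0.75 · (-0.114410) = 0.0858.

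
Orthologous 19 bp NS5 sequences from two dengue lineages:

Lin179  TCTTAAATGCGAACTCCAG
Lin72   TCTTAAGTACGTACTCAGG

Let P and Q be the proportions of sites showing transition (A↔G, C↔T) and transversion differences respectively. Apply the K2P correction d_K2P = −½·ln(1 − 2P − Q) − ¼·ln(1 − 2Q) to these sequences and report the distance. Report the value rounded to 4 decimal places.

0.3324

Differing sites — 7:A/G (Ti); 9:G/A (Ti); 12:A/T (Tv); 17:C/A (Tv); 18:A/G (Ti).
Of the 5 differences, 3 transitions and 2 transversions over 19 sites: P = 3/19 = 0.157895, Q = 2/19 = 0.105263.
d = −0.5·ln(0.578947) − 0.25·ln(0.789474) = −0.5·(-0.546544) − 0.25·(-0.236388) = 0.3324.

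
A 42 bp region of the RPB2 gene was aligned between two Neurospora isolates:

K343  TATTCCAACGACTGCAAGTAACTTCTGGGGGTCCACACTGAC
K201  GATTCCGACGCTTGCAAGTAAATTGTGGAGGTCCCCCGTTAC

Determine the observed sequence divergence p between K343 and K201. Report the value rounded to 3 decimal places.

0.262

Mismatches occur at site 1 (T/G), site 7 (A/G), site 11 (A/C), site 12 (C/T), site 22 (C/A), site 25 (C/G), site 29 (G/A), site 35 (A/C), site 37 (A/C), site 38 (C/G), site 40 (G/T).
There are 11 differences over 42 sites, so p = 11/42 = 0.262.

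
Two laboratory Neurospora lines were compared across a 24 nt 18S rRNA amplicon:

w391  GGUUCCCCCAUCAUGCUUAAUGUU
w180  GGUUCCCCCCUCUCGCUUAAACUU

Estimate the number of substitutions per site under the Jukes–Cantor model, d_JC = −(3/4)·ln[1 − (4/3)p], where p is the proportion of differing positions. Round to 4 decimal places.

0.2441

The sequences differ at positions 10 (A/C), 13 (A/U), 14 (U/C), 21 (U/A), 22 (G/C).
p = 5/24 = 0.208333.
d = −0.75 · ln(1 − (4/3)·0.208333) = −0.75 · ln(0.722223) = −0.75 · (-0.325421) = 0.2441.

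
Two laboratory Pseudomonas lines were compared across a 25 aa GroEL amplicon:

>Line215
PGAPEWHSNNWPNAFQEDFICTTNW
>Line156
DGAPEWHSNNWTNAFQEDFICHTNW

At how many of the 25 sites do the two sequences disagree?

Mismatches occur at site 1 (P→D), site 12 (P→T), site 22 (T→H).
That gives 3 mismatches out of 25 aligned sites, so the Hamming distance is 3.

3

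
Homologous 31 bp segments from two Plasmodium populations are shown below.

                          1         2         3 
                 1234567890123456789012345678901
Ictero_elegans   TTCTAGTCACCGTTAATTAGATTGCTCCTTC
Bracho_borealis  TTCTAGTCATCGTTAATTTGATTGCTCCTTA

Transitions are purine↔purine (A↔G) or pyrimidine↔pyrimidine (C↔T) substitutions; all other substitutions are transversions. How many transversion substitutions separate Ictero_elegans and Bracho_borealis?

2

The sequences differ at positions 10 (C/T, transition), 19 (A/T, transversion), 31 (C/A, transversion).
Of the 3 differences, 1 transition and 2 transversions, so the answer is 2.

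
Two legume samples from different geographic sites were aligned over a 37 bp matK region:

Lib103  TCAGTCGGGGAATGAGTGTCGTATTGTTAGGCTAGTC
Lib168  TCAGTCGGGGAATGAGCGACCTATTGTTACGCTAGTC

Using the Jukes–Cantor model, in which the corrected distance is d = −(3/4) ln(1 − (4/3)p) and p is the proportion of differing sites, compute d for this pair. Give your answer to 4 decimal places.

0.1167

Differing sites — 17:T/C; 19:T/A; 21:G/C; 30:G/C.
p = 4/37 = 0.108108.
d = −0.75 · ln(1 − (4/3)·0.108108) = −0.75 · ln(0.855856) = −0.75 · (-0.155653) = 0.1167.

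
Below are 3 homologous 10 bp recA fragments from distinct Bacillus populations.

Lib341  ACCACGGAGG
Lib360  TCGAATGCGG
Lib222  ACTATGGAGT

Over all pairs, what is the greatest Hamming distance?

Pairwise Hamming distances:
  Lib341 vs Lib360: 5
  Lib341 vs Lib222: 3
  Lib360 vs Lib222: 6
The largest is 6, between Lib360 and Lib222.

6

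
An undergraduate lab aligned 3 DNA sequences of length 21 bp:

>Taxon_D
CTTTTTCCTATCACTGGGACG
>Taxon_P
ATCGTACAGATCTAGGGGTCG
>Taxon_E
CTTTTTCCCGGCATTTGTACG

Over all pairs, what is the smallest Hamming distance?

Pairwise Hamming distances:
  Taxon_D vs Taxon_P: 10
  Taxon_D vs Taxon_E: 6
  Taxon_P vs Taxon_E: 14
The smallest is 6, between Taxon_D and Taxon_E.

6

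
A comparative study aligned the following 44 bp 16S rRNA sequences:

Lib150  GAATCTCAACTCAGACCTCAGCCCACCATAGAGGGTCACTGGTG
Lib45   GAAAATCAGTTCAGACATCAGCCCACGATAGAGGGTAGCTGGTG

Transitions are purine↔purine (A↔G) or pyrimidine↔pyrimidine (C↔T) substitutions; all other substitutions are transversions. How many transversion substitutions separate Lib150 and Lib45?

The sequences differ at positions 4 (T/A, transversion), 5 (C/A, transversion), 9 (A/G, transition), 10 (C/T, transition), 17 (C/A, transversion), 27 (C/G, transversion), 37 (C/A, transversion), 38 (A/G, transition).
Of the 8 differences, 3 transitions and 5 transversions, so the answer is 5.

5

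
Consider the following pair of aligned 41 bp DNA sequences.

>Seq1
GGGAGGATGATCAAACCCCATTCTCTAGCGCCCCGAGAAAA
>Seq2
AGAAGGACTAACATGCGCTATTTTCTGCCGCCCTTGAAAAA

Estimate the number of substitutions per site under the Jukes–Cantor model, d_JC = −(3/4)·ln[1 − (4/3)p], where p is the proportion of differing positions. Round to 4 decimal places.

0.5510

Differing sites — 1:G/A; 3:G/A; 8:T/C; 9:G/T; 11:T/A; 14:A/T; 15:A/G; 17:C/G; 19:C/T; 23:C/T; 27:A/G; 28:G/C; 34:C/T; 35:G/T; 36:A/G; 37:G/A.
p = 16/41 = 0.390244.
d = −0.75 · ln(1 − (4/3)·0.390244) = −0.75 · ln(0.479675) = −0.75 · (-0.734646) = 0.5510.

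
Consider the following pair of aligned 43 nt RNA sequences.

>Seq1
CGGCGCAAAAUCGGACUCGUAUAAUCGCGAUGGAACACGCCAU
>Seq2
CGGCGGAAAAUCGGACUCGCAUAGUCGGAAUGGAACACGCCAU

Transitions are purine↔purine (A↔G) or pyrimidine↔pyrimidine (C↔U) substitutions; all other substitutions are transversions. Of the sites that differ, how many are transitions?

Differing sites — 6:C/G (Tv); 20:U/C (Ti); 24:A/G (Ti); 28:C/G (Tv); 29:G/A (Ti).
Of the 5 differences, 3 transitions and 2 transversions, so the answer is 3.

3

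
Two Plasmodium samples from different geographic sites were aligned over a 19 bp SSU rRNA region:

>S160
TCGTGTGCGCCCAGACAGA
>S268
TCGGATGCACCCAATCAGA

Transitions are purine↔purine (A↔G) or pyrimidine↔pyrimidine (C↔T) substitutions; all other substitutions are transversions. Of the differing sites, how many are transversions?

The sequences differ at positions 4 (T/G, transversion), 5 (G/A, transition), 9 (G/A, transition), 14 (G/A, transition), 15 (A/T, transversion).
Of the 5 differences, 3 transitions and 2 transversions, so the answer is 2.

2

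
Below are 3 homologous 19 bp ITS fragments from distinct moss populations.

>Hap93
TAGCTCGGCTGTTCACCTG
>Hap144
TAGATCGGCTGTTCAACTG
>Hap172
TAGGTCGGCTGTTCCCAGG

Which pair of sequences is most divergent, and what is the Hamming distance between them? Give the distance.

Pairwise Hamming distances:
  Hap93 vs Hap144: 2
  Hap93 vs Hap172: 4
  Hap144 vs Hap172: 5
The largest is 5, between Hap144 and Hap172.

5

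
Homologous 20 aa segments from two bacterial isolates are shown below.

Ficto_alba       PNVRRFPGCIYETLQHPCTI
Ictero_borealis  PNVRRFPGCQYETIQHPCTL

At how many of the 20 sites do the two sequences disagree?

3

The sequences differ at positions 10 (I/Q), 14 (L/I), 20 (I/L).
That gives 3 mismatches out of 20 aligned sites, so the Hamming distance is 3.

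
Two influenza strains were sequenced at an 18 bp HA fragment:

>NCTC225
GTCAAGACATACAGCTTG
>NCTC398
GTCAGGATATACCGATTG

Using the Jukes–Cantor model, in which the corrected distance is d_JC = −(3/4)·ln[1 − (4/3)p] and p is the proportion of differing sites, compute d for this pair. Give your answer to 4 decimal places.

The sequences differ at positions 5 (A/G), 8 (C/T), 13 (A/C), 15 (C/A).
p = 4/18 = 0.222222.
d = −0.75 · ln(1 − (4/3)·0.222222) = −0.75 · ln(0.703704) = −0.75 · (-0.351397) = 0.2635.

0.2635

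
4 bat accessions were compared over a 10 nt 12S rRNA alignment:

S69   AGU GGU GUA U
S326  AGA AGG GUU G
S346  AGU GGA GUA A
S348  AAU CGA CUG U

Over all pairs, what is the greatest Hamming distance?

Pairwise Hamming distances:
  S69 vs S326: 5
  S69 vs S346: 2
  S69 vs S348: 5
  S326 vs S346: 5
  S326 vs S348: 7
  S346 vs S348: 5
The largest is 7, between S326 and S348.

7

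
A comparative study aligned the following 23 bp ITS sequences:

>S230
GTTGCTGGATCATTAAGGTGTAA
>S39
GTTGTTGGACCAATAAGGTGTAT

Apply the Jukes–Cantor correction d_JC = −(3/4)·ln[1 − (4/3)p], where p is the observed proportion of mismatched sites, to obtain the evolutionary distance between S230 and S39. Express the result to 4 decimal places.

Differing sites — 5:C/T; 10:T/C; 13:T/A; 23:A/T.
p = 4/23 = 0.173913.
d = −0.75 · ln(1 − (4/3)·0.173913) = −0.75 · ln(0.768116) = −0.75 · (-0.263815) = 0.1979.

0.1979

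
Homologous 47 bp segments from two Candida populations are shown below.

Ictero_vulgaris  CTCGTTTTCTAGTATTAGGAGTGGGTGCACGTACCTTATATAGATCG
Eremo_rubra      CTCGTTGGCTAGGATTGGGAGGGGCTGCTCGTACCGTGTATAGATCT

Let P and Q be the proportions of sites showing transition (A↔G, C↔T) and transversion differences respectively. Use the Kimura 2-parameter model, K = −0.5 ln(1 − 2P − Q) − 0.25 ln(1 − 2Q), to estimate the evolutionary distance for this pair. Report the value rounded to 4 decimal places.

Mismatches occur at site 7 (T↔G, transversion), site 8 (T↔G, transversion), site 13 (T↔G, transversion), site 17 (A↔G, transition), site 22 (T↔G, transversion), site 25 (G↔C, transversion), site 29 (A↔T, transversion), site 36 (T↔G, transversion), site 38 (A↔G, transition), site 47 (G↔T, transversion).
Of the 10 differences, 2 transitions and 8 transversions over 47 sites: P = 2/47 = 0.042553, Q = 8/47 = 0.170213.
d = −0.5·ln(0.744681) − 0.25·ln(0.659574) = −0.5·(-0.294799) − 0.25·(-0.416161) = 0.2514.

0.2514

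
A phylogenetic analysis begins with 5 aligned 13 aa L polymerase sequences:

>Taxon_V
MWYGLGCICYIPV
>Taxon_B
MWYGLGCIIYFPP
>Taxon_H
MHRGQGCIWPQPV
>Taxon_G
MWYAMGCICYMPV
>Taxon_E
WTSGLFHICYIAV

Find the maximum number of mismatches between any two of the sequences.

Pairwise Hamming distances:
  Taxon_V vs Taxon_B: 3
  Taxon_V vs Taxon_H: 6
  Taxon_V vs Taxon_G: 3
  Taxon_V vs Taxon_E: 6
  Taxon_B vs Taxon_H: 7
  Taxon_B vs Taxon_G: 5
  Taxon_B vs Taxon_E: 9
  Taxon_H vs Taxon_G: 7
  Taxon_H vs Taxon_E: 10
  Taxon_G vs Taxon_E: 9
The largest is 10, between Taxon_H and Taxon_E.

10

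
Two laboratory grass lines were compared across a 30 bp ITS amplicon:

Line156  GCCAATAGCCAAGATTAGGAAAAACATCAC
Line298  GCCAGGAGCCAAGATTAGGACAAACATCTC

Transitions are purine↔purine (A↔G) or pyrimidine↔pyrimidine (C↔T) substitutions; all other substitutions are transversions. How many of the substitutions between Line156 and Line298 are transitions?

Differing sites — 5:A/G (Ti); 6:T/G (Tv); 21:A/C (Tv); 29:A/T (Tv).
Of the 4 differences, 1 transition and 3 transversions, so the answer is 1.

1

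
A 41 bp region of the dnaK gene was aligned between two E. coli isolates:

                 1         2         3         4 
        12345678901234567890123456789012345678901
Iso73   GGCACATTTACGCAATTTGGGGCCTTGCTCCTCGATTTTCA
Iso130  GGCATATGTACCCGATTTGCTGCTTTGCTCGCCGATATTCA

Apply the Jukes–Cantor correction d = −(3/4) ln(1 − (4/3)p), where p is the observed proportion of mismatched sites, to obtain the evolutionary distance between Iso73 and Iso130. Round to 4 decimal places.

0.2950

The sequences differ at positions 5 (C/T), 8 (T/G), 12 (G/C), 14 (A/G), 20 (G/C), 21 (G/T), 24 (C/T), 31 (C/G), 32 (T/C), 37 (T/A).
p = 10/41 = 0.243902.
d = −0.75 · ln(1 − (4/3)·0.243902) = −0.75 · ln(0.674797) = −0.75 · (-0.393343) = 0.2950.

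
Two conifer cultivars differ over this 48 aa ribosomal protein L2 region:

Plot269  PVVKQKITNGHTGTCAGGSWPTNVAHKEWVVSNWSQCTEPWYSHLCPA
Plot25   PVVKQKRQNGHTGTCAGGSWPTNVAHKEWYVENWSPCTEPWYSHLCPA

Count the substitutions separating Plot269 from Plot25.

The sequences differ at positions 7 (I/R), 8 (T/Q), 30 (V/Y), 32 (S/E), 36 (Q/P).
That gives 5 mismatches out of 48 aligned sites, so the Hamming distance is 5.

5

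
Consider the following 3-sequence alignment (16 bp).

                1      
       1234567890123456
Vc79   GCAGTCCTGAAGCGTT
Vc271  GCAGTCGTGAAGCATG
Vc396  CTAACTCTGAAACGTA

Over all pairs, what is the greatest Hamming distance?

9

Pairwise Hamming distances:
  Vc79 vs Vc271: 3
  Vc79 vs Vc396: 7
  Vc271 vs Vc396: 9
The largest is 9, between Vc271 and Vc396.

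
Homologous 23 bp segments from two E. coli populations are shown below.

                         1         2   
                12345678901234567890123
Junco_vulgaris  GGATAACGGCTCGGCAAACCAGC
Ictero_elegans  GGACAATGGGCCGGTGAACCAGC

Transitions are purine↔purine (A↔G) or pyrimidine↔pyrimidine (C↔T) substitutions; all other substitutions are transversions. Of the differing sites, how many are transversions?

The sequences differ at positions 4 (T/C, transition), 7 (C/T, transition), 10 (C/G, transversion), 11 (T/C, transition), 15 (C/T, transition), 16 (A/G, transition).
Of the 6 differences, 5 transitions and 1 transversion, so the answer is 1.

1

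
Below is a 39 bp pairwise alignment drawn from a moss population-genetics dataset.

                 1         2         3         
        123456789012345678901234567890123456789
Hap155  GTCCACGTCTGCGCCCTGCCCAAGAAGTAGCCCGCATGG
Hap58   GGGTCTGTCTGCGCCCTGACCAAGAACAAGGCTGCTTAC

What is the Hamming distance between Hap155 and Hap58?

13

Differing sites — 2:T/G; 3:C/G; 4:C/T; 5:A/C; 6:C/T; 19:C/A; 27:G/C; 28:T/A; 31:C/G; 33:C/T; 36:A/T; 38:G/A; 39:G/C.
That gives 13 mismatches out of 39 aligned sites, so the Hamming distance is 13.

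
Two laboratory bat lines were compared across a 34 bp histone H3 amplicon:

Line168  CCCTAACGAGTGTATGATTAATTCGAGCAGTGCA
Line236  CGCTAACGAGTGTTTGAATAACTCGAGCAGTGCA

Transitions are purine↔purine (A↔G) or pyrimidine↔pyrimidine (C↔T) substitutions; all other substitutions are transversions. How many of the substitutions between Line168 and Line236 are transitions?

The sequences differ at positions 2 (C/G, transversion), 14 (A/T, transversion), 18 (T/A, transversion), 22 (T/C, transition).
Of the 4 differences, 1 transition and 3 transversions, so the answer is 1.

1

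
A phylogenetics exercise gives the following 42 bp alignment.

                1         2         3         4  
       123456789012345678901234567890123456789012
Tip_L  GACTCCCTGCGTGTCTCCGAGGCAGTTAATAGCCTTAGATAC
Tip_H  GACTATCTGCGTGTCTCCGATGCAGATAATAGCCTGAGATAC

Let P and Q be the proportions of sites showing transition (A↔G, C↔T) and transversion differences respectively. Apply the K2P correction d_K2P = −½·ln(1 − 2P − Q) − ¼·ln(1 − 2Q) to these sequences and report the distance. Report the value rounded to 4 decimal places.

Differing sites — 5:C/A (Tv); 6:C/T (Ti); 21:G/T (Tv); 26:T/A (Tv); 36:T/G (Tv).
Of the 5 differences, 1 transition and 4 transversions over 42 sites: P = 1/42 = 0.023810, Q = 4/42 = 0.095238.
d = −0.5·ln(0.857142) − 0.25·ln(0.809524) = −0.5·(-0.154152) − 0.25·(-0.211309) = 0.1299.

0.1299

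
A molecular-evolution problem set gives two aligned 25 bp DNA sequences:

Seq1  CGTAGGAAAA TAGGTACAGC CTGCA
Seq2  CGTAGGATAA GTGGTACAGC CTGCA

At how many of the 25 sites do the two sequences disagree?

Mismatches occur at site 8 (A→T), site 11 (T→G), site 12 (A→T).
That gives 3 mismatches out of 25 aligned sites, so the Hamming distance is 3.

3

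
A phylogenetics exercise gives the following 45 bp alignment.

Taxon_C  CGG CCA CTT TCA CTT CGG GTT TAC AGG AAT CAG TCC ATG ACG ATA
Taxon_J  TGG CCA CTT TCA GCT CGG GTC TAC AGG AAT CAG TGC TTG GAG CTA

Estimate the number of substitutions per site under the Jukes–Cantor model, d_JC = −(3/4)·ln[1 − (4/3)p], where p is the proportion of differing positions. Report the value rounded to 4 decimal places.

Mismatches occur at site 1 (C/T), site 13 (C/G), site 14 (T/C), site 21 (T/C), site 35 (C/G), site 37 (A/T), site 40 (A/G), site 41 (C/A), site 43 (A/C).
p = 9/45 = 0.200000.
d = −0.75 · ln(1 − (4/3)·0.200000) = −0.75 · ln(0.733333) = −0.75 · (-0.310155) = 0.2326.

0.2326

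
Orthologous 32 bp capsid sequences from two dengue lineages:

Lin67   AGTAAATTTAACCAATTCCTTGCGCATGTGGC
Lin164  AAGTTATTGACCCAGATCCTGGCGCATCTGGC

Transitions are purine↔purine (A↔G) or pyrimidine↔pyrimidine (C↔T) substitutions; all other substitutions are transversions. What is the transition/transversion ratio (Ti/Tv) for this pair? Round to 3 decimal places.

Differing sites — 2:G/A (Ti); 3:T/G (Tv); 4:A/T (Tv); 5:A/T (Tv); 9:T/G (Tv); 11:A/C (Tv); 15:A/G (Ti); 16:T/A (Tv); 21:T/G (Tv); 28:G/C (Tv).
Of the 10 differences, 2 transitions and 8 transversions, so Ti/Tv = 2/8 = 0.250.

0.250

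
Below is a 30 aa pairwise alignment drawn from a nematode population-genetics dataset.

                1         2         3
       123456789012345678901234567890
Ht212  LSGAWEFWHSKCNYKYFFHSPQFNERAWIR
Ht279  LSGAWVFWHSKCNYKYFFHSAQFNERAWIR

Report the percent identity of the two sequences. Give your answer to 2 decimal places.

The sequences differ at positions 6 (E/V), 21 (P/A).
28 of the 30 sites match, so the percent identity is 28/30 × 100 = 93.33%.

93.33%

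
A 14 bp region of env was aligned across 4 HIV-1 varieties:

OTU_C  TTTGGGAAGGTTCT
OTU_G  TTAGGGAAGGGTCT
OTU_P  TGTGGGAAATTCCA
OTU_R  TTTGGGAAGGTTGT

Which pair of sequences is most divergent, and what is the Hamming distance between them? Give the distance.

7

Pairwise Hamming distances:
  OTU_C vs OTU_G: 2
  OTU_C vs OTU_P: 5
  OTU_C vs OTU_R: 1
  OTU_G vs OTU_P: 7
  OTU_G vs OTU_R: 3
  OTU_P vs OTU_R: 6
The largest is 7, between OTU_G and OTU_P.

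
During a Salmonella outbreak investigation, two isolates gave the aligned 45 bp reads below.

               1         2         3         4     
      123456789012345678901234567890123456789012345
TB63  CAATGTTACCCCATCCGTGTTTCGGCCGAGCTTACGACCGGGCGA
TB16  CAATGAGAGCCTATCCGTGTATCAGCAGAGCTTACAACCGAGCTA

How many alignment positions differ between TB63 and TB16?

The sequences differ at positions 6 (T/A), 7 (T/G), 9 (C/G), 12 (C/T), 21 (T/A), 24 (G/A), 27 (C/A), 36 (G/A), 41 (G/A), 44 (G/T).
That gives 10 mismatches out of 45 aligned sites, so the Hamming distance is 10.

10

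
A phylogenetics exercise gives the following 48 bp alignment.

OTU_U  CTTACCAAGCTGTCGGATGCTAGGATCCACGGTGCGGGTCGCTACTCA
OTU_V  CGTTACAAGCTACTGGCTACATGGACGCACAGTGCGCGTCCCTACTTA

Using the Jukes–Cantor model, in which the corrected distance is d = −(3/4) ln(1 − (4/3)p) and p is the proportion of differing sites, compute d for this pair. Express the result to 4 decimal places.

0.4408

The sequences differ at positions 2 (T/G), 4 (A/T), 5 (C/A), 12 (G/A), 13 (T/C), 14 (C/T), 17 (A/C), 19 (G/A), 21 (T/A), 22 (A/T), 26 (T/C), 27 (C/G), 31 (G/A), 37 (G/C), 41 (G/C), 47 (C/T).
p = 16/48 = 0.333333.
d = −0.75 · ln(1 − (4/3)·0.333333) = −0.75 · ln(0.555556) = −0.75 · (-0.587786) = 0.4408.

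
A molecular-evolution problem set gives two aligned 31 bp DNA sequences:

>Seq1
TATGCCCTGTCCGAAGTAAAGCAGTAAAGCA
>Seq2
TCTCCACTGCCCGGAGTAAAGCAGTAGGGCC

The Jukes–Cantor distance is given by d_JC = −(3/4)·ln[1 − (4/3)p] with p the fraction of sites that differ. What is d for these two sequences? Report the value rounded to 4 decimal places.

Mismatches occur at site 2 (A/C), site 4 (G/C), site 6 (C/A), site 10 (T/C), site 14 (A/G), site 27 (A/G), site 28 (A/G), site 31 (A/C).
p = 8/31 = 0.258065.
d = −0.75 · ln(1 − (4/3)·0.258065) = −0.75 · ln(0.655913) = −0.75 · (-0.421727) = 0.3163.

0.3163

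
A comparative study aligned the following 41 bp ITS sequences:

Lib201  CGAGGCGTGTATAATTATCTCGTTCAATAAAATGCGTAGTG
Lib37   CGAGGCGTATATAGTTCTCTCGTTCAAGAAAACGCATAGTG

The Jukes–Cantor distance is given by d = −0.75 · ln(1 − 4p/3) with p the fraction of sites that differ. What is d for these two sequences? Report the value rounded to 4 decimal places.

Mismatches occur at site 9 (G/A), site 14 (A/G), site 17 (A/C), site 28 (T/G), site 33 (T/C), site 36 (G/A).
p = 6/41 = 0.146341.
d = −0.75 · ln(1 − (4/3)·0.146341) = −0.75 · ln(0.804879) = −0.75 · (-0.217063) = 0.1628.

0.1628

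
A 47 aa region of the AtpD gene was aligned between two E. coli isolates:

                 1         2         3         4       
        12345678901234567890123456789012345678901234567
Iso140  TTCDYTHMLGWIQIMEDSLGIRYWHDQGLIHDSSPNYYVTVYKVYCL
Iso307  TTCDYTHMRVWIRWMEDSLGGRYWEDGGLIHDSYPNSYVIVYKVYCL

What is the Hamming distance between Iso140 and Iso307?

10

Differing sites — 9:L/R; 10:G/V; 13:Q/R; 14:I/W; 21:I/G; 25:H/E; 27:Q/G; 34:S/Y; 37:Y/S; 40:T/I.
That gives 10 mismatches out of 47 aligned sites, so the Hamming distance is 10.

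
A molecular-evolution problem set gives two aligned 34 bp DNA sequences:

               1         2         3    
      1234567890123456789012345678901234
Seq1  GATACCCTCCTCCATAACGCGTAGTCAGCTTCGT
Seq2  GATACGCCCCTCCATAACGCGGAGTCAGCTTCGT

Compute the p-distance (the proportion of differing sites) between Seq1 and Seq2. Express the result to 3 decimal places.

0.088

Mismatches occur at site 6 (C/G), site 8 (T/C), site 22 (T/G).
There are 3 differences over 34 sites, so p = 3/34 = 0.088.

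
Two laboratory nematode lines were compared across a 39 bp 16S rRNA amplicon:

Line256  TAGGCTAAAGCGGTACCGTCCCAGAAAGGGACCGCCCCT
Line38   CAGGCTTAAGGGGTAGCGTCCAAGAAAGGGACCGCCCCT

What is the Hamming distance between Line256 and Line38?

Mismatches occur at site 1 (T→C), site 7 (A→T), site 11 (C→G), site 16 (C→G), site 22 (C→A).
That gives 5 mismatches out of 39 aligned sites, so the Hamming distance is 5.

5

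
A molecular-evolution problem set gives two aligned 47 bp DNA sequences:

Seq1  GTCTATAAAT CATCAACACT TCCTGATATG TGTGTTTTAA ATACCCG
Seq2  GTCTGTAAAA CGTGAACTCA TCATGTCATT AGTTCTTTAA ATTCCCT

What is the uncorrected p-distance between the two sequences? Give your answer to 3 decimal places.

0.319

Mismatches occur at site 5 (A→G), site 10 (T→A), site 12 (A→G), site 14 (C→G), site 18 (A→T), site 20 (T→A), site 23 (C→A), site 26 (A→T), site 27 (T→C), site 30 (G→T), site 31 (T→A), site 34 (G→T), site 35 (T→C), site 43 (A→T), site 47 (G→T).
There are 15 differences over 47 sites, so p = 15/47 = 0.319.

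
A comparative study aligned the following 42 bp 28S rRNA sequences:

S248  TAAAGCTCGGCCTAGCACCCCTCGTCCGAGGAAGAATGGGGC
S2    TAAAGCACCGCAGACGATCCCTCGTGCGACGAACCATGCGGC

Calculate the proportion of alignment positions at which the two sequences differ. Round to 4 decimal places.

0.2857

The sequences differ at positions 7 (T/A), 9 (G/C), 12 (C/A), 13 (T/G), 15 (G/C), 16 (C/G), 18 (C/T), 26 (C/G), 30 (G/C), 34 (G/C), 35 (A/C), 39 (G/C).
There are 12 differences over 42 sites, so p = 12/42 = 0.2857.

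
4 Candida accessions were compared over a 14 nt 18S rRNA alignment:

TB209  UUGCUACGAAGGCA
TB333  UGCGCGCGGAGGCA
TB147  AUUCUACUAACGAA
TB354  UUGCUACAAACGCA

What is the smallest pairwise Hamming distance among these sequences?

Pairwise Hamming distances:
  TB209 vs TB333: 6
  TB209 vs TB147: 5
  TB209 vs TB354: 2
  TB333 vs TB147: 10
  TB333 vs TB354: 8
  TB147 vs TB354: 4
The smallest is 2, between TB209 and TB354.

2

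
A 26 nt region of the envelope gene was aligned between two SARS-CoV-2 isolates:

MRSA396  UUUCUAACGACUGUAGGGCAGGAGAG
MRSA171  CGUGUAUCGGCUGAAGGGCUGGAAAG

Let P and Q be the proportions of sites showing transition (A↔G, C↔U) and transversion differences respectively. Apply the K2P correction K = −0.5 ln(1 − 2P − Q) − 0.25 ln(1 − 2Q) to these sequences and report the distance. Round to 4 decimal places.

0.3964

The sequences differ at positions 1 (U/C, transition), 2 (U/G, transversion), 4 (C/G, transversion), 7 (A/U, transversion), 10 (A/G, transition), 14 (U/A, transversion), 20 (A/U, transversion), 24 (G/A, transition).
Of the 8 differences, 3 transitions and 5 transversions over 26 sites: P = 3/26 = 0.115385, Q = 5/26 = 0.192308.
d = −0.5·ln(0.576922) − 0.25·ln(0.615384) = −0.5·(-0.550048) − 0.25·(-0.485509) = 0.3964.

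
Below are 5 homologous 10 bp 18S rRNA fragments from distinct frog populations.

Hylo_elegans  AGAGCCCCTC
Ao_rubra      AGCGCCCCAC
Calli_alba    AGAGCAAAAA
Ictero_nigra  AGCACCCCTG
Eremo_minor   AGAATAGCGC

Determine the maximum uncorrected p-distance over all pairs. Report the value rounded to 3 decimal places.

0.700

Pairwise Hamming distances:
  Hylo_elegans vs Ao_rubra: 2
  Hylo_elegans vs Calli_alba: 5
  Hylo_elegans vs Ictero_nigra: 3
  Hylo_elegans vs Eremo_minor: 5
  Ao_rubra vs Calli_alba: 5
  Ao_rubra vs Ictero_nigra: 3
  Ao_rubra vs Eremo_minor: 6
  Calli_alba vs Ictero_nigra: 7
  Calli_alba vs Eremo_minor: 6
  Ictero_nigra vs Eremo_minor: 6
The largest is 7 mismatches, between Calli_alba and Ictero_nigra; p = 7/10 = 0.700.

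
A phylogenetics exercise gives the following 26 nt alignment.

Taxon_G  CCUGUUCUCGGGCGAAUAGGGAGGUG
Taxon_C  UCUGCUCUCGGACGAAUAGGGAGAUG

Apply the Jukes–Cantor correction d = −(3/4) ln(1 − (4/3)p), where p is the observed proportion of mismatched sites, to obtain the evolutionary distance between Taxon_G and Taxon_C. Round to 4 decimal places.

0.1722

Differing sites — 1:C/U; 5:U/C; 12:G/A; 24:G/A.
p = 4/26 = 0.153846.
d = −0.75 · ln(1 − (4/3)·0.153846) = −0.75 · ln(0.794872) = −0.75 · (-0.229574) = 0.1722.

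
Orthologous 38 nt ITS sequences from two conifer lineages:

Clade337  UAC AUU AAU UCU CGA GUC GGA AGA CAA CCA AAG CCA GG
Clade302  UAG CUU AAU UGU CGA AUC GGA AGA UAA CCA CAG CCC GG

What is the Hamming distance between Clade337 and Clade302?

Mismatches occur at site 3 (C/G), site 4 (A/C), site 11 (C/G), site 16 (G/A), site 25 (C/U), site 31 (A/C), site 36 (A/C).
That gives 7 mismatches out of 38 aligned sites, so the Hamming distance is 7.

7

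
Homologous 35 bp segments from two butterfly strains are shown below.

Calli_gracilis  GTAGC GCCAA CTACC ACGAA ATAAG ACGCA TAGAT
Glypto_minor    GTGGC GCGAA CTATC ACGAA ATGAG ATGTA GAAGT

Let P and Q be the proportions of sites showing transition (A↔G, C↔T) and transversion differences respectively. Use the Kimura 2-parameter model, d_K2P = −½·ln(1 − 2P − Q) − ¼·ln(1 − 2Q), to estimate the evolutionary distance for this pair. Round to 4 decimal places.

Mismatches occur at site 3 (A↔G, transition), site 8 (C↔G, transversion), site 14 (C↔T, transition), site 23 (A↔G, transition), site 27 (C↔T, transition), site 29 (C↔T, transition), site 31 (T↔G, transversion), site 33 (G↔A, transition), site 34 (A↔G, transition).
Of the 9 differences, 7 transitions and 2 transversions over 35 sites: P = 7/35 = 0.200000, Q = 2/35 = 0.057143.
d = −0.5·ln(0.542857) − 0.25·ln(0.885714) = −0.5·(-0.610909) − 0.25·(-0.121361) = 0.3358.

0.3358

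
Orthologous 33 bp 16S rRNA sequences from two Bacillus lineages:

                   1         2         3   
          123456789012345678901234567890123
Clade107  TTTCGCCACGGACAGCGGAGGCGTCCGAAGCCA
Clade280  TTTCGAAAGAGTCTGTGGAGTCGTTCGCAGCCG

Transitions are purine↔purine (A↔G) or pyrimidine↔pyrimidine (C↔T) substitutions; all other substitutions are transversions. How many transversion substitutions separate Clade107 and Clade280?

7

The sequences differ at positions 6 (C/A, transversion), 7 (C/A, transversion), 9 (C/G, transversion), 10 (G/A, transition), 12 (A/T, transversion), 14 (A/T, transversion), 16 (C/T, transition), 21 (G/T, transversion), 25 (C/T, transition), 28 (A/C, transversion), 33 (A/G, transition).
Of the 11 differences, 4 transitions and 7 transversions, so the answer is 7.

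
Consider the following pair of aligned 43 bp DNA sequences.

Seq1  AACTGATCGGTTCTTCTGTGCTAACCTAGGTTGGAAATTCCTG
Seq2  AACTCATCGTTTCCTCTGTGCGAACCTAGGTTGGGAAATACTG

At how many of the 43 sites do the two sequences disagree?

7

The sequences differ at positions 5 (G/C), 10 (G/T), 14 (T/C), 22 (T/G), 35 (A/G), 38 (T/A), 40 (C/A).
That gives 7 mismatches out of 43 aligned sites, so the Hamming distance is 7.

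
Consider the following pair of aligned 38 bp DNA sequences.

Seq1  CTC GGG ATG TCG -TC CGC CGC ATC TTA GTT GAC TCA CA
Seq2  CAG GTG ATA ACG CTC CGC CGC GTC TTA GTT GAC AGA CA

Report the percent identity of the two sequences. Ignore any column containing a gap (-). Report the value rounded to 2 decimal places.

78.38%

Excluding the 1 gap column leaves 37 comparable sites.
Mismatches occur at site 2 (T↔A), site 3 (C↔G), site 5 (G↔T), site 9 (G↔A), site 10 (T↔A), site 22 (A↔G), site 34 (T↔A), site 35 (C↔G).
29 of the 37 comparable sites match, so the percent identity is 29/37 × 100 = 78.38%.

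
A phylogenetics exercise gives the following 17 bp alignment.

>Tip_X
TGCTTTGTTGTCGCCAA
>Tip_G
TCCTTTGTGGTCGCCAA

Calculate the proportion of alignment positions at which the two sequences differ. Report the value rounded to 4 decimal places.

Mismatches occur at site 2 (G→C), site 9 (T→G).
There are 2 differences over 17 sites, so p = 2/17 = 0.1176.

0.1176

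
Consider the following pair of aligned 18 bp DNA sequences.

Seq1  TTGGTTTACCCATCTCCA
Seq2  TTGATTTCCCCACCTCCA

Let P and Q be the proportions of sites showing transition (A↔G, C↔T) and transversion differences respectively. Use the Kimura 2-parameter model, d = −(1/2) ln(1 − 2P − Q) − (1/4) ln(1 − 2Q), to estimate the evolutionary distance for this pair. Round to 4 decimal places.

Differing sites — 4:G/A (Ti); 8:A/C (Tv); 13:T/C (Ti).
Of the 3 differences, 2 transitions and 1 transversion over 18 sites: P = 2/18 = 0.111111, Q = 1/18 = 0.055556.
d = −0.5·ln(0.722222) − 0.25·ln(0.888888) = −0.5·(-0.325423) − 0.25·(-0.117784) = 0.1922.

0.1922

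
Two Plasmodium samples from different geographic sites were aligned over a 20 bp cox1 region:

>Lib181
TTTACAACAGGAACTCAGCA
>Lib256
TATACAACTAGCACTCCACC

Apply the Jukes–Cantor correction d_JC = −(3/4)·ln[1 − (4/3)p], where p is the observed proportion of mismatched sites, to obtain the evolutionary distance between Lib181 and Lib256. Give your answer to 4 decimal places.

The sequences differ at positions 2 (T/A), 9 (A/T), 10 (G/A), 12 (A/C), 17 (A/C), 18 (G/A), 20 (A/C).
p = 7/20 = 0.350000.
d = −0.75 · ln(1 − (4/3)·0.350000) = −0.75 · ln(0.533333) = −0.75 · (-0.628609) = 0.4715.

0.4715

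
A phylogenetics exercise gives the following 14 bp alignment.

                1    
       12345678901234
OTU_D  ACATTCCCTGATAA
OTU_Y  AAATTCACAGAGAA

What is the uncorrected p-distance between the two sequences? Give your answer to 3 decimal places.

Mismatches occur at site 2 (C/A), site 7 (C/A), site 9 (T/A), site 12 (T/G).
There are 4 differences over 14 sites, so p = 4/14 = 0.286.

0.286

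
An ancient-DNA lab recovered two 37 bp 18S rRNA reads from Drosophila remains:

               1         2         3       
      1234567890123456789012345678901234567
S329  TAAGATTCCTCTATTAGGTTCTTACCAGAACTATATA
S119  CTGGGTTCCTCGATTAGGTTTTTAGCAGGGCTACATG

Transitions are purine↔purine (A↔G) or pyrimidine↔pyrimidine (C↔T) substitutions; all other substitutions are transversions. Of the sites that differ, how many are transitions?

Mismatches occur at site 1 (T/C, transition), site 2 (A/T, transversion), site 3 (A/G, transition), site 5 (A/G, transition), site 12 (T/G, transversion), site 21 (C/T, transition), site 25 (C/G, transversion), site 29 (A/G, transition), site 30 (A/G, transition), site 34 (T/C, transition), site 37 (A/G, transition).
Of the 11 differences, 8 transitions and 3 transversions, so the answer is 8.

8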